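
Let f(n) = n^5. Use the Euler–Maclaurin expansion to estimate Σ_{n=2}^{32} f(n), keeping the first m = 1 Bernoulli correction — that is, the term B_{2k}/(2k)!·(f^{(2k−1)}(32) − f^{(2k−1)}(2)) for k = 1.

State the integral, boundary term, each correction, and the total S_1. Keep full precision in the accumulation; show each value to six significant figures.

The integral term ∫_2^32 x^5 dx = 1.78957e+08.
Endpoint term: (f(2) + f(32))/2 = (32.0000 + 3.35544e+07)/2 = 1.67772e+07.
So far: 1.95734e+08.
Correction k=1: B_{2}/2! · (f^{(1)}(32) − f^{(1)}(2)) = 1/12 · (5.24288e+06 − 80.0000) = 436900.

S_1 ≈ 1.96171e+08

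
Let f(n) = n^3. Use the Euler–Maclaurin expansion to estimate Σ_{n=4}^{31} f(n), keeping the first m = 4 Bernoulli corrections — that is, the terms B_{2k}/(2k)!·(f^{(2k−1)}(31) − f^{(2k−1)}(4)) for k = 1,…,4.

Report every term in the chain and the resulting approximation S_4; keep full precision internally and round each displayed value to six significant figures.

Integral: ∫_4^31 x^3 dx = 230816.
Boundary: ½(f(4) + f(31)) = ½(64.0000 + 29791.0) = 14927.5.
So far: 245744.
Correction k=1: B_{2}/2! · (f^{(1)}(31) − f^{(1)}(4)) = 1/12 · (2883.00 − 48.0000) = 236.250.
After k=1: 245980.
Correction k=2: B_{4}/4! · (f^{(3)}(31) − f^{(3)}(4)) = −1/720 · (6.00000 − 6.00000) = 0.00000.
After k=2: 245980.
Correction k=3: B_{6}/6! · (f^{(5)}(31) − f^{(5)}(4)) = 1/30240 · (0.00000 − 0.00000) = 0.00000.
After k=3: 245980.
Correction k=4: B_{8}/8! · (f^{(7)}(31) − f^{(7)}(4)) = −1/1209600 · (0.00000 − 0.00000) = 0.00000.

S_4 ≈ 245980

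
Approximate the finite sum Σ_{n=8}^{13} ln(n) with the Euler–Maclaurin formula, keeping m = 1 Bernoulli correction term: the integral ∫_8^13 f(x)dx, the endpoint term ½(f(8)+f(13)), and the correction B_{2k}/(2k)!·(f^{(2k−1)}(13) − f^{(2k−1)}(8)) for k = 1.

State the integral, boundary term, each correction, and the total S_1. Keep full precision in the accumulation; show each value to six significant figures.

The integral term ∫_8^13 ln(x) dx = 11.7088.
Endpoint term: (f(8) + f(13))/2 = (2.07944 + 2.56495)/2 = 2.32220.
Running total after boundary: 14.0310.
k=1: B_{2}/(2)! × [f^{(1)}(13) − f^{(1)}(8)] = 1/12 × (0.0769231 − 0.125000) = -0.00400641.

S_1 ≈ 14.0270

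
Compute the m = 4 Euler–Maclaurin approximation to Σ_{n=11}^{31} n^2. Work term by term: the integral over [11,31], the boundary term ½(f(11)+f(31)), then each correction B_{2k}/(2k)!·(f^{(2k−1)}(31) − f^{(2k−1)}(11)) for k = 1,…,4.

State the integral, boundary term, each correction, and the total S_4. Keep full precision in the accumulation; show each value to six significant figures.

The integral term ∫_11^31 x^2 dx = 9486.67.
Boundary: ½(f(11) + f(31)) = ½(121.000 + 961.000) = 541.000.
Integral + boundary = 10027.7.
Correction k=1: B_{2}/2! · (f^{(1)}(31) − f^{(1)}(11)) = 1/12 · (62.0000 − 22.0000) = 3.33333.
Running total after k=1: 10031.0.
Correction k=2: B_{4}/4! · (f^{(3)}(31) − f^{(3)}(11)) = −1/720 · (0.00000 − 0.00000) = 0.00000.
Running total after k=2: 10031.0.
Correction k=3: B_{6}/6! · (f^{(5)}(31) − f^{(5)}(11)) = 1/30240 · (0.00000 − 0.00000) = 0.00000.
Running total after k=3: 10031.0.
Correction k=4: B_{8}/8! · (f^{(7)}(31) − f^{(7)}(11)) = −1/1209600 · (0.00000 − 0.00000) = 0.00000.

S_4 ≈ 10031.0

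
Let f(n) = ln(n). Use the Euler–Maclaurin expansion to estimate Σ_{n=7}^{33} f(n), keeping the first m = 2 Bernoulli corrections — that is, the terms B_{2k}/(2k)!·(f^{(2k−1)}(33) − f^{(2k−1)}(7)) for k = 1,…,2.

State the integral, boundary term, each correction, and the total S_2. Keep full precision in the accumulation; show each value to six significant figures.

S_2 ≈ 78.4752

The integral term ∫_7^33 ln(x) dx = 75.7634.
Boundary: ½(f(7) + f(33)) = ½(1.94591 + 3.49651) = 2.72121.
So far: 78.4846.
Order-1 term: 1/12 · (0.0303030 − 0.142857) = -0.00937951.
Partial sum through k=1: 78.4752.
Order-2 term: −1/720 · (5.56529e-05 − 0.00583090) = 8.02118e-06.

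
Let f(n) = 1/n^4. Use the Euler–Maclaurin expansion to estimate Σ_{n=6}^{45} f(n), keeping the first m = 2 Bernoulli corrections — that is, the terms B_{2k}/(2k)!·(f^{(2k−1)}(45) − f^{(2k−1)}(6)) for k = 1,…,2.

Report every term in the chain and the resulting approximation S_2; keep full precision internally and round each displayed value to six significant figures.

∫_6^45 1/x^4 dx evaluates to 0.00153955.
Endpoint term: (f(6) + f(45))/2 = (0.000771605 + 2.43865e-07)/2 = 0.000385924.
Integral + boundary = 0.00192548.
k=1: B_{2}/(2)! × [f^{(1)}(45) − f^{(1)}(6)] = 1/12 × (-2.16769e-08 − (-0.000514403)) = 4.28651e-05.
After k=1: 0.00196834.
k=2: B_{4}/(4)! × [f^{(3)}(45) − f^{(3)}(6)] = −1/720 × (-3.21139e-10 − (-0.000428669)) = -5.95374e-07.

S_2 ≈ 0.00196775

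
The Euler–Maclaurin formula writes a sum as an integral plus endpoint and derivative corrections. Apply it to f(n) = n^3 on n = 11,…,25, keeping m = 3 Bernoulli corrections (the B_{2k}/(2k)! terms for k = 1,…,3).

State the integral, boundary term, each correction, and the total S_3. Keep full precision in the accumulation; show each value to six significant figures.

S_3 ≈ 102600

The integral term ∫_11^25 x^3 dx = 93996.0.
Boundary: ½(f(11) + f(25)) = ½(1331.00 + 15625.0) = 8478.00.
Integral + boundary = 102474.
k=1: B_{2}/(2)! × [f^{(1)}(25) − f^{(1)}(11)] = 1/12 × (1875.00 − 363.000) = 126.000.
After k=1: 102600.
k=2: B_{4}/(4)! × [f^{(3)}(25) − f^{(3)}(11)] = −1/720 × (6.00000 − 6.00000) = 0.00000.
After k=2: 102600.
k=3: B_{6}/(6)! × [f^{(5)}(25) − f^{(5)}(11)] = 1/30240 × (0.00000 − 0.00000) = 0.00000.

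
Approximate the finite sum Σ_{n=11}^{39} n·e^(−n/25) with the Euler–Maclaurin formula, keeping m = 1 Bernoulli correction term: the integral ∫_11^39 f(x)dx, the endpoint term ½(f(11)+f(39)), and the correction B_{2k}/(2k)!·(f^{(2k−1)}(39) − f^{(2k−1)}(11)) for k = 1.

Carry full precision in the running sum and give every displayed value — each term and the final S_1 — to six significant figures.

Integral: ∫_11^39 x·e^(−x/25) dx = 243.415.
Endpoint term: (f(11) + f(39))/2 = (7.08440 + 8.19531)/2 = 7.63985.
So far: 251.055.
Correction k=1: B_{2}/2! · (f^{(1)}(39) − f^{(1)}(11)) = 1/12 · (-0.117676 − 0.360660) = -0.0398614.

S_1 ≈ 251.015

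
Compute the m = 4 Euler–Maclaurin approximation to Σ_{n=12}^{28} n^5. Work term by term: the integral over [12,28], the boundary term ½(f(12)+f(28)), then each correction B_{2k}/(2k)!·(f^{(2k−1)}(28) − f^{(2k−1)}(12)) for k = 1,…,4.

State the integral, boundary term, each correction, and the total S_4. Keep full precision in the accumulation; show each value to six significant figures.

S_4 ≈ 8.87944e+07

Integral: ∫_12^28 x^5 dx = 7.98174e+07.
½[f(12) + f(28)] = ½[248832 + 1.72104e+07] = 8.72960e+06.
Integral + boundary = 8.85470e+07.
Correction k=1: B_{2}/2! · (f^{(1)}(28) − f^{(1)}(12)) = 1/12 · (3.07328e+06 − 103680) = 247467.
After k=1: 8.87945e+07.
Correction k=2: B_{4}/4! · (f^{(3)}(28) − f^{(3)}(12)) = −1/720 · (47040.0 − 8640.00) = -53.3333.
After k=2: 8.87944e+07.
Correction k=3: B_{6}/6! · (f^{(5)}(28) − f^{(5)}(12)) = 1/30240 · (120.000 − 120.000) = 0.00000.
After k=3: 8.87944e+07.
Correction k=4: B_{8}/8! · (f^{(7)}(28) − f^{(7)}(12)) = −1/1209600 · (0.00000 − 0.00000) = 0.00000.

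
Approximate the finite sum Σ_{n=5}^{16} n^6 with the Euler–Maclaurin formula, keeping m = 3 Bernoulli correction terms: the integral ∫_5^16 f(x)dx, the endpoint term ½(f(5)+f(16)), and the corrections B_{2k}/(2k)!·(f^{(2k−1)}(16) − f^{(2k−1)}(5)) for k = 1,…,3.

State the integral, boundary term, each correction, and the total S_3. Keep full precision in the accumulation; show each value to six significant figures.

The integral term ∫_5^16 x^6 dx = 3.83368e+07.
Boundary: ½(f(5) + f(16)) = ½(15625.0 + 1.67772e+07) = 8.39642e+06.
Running total after boundary: 4.67332e+07.
Correction k=1: B_{2}/2! · (f^{(1)}(16) − f^{(1)}(5)) = 1/12 · (6.29146e+06 − 18750.0) = 522726.
After k=1: 4.72559e+07.
Correction k=2: B_{4}/4! · (f^{(3)}(16) − f^{(3)}(5)) = −1/720 · (491520 − 15000.0) = -661.833.
After k=2: 4.72552e+07.
Correction k=3: B_{6}/6! · (f^{(5)}(16) − f^{(5)}(5)) = 1/30240 · (11520.0 − 3600.00) = 0.261905.

S_3 ≈ 4.72552e+07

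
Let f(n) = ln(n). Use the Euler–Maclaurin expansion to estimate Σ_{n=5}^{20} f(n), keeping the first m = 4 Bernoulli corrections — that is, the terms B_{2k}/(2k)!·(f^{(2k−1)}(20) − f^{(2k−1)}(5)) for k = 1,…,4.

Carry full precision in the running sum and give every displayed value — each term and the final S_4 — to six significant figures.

S_4 ≈ 39.1576

∫_5^20 ln(x) dx evaluates to 36.8675.
Boundary: ½(f(5) + f(20)) = ½(1.60944 + 2.99573) = 2.30259.
Integral + boundary = 39.1700.
Order-1 term: 1/12 · (0.0500000 − 0.200000) = -0.0125000.
Running total after k=1: 39.1575.
Order-2 term: −1/720 · (0.000250000 − 0.0160000) = 2.18750e-05.
Running total after k=2: 39.1576.
Order-3 term: 1/30240 · (7.50000e-06 − 0.00768000) = -2.53720e-07.
Running total after k=3: 39.1576.
Order-4 term: −1/1209600 · (5.62500e-07 − 0.00921600) = 7.61858e-09.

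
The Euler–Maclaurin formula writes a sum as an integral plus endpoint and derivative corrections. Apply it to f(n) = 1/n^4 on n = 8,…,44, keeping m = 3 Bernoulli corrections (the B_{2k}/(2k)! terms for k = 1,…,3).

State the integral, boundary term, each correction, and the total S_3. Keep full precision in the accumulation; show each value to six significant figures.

∫_8^44 1/x^4 dx evaluates to 0.000647129.
Endpoint term: (f(8) + f(44))/2 = (0.000244141 + 2.66802e-07)/2 = 0.000122204.
Running total after boundary: 0.000769332.
Correction k=1: B_{2}/2! · (f^{(1)}(44) − f^{(1)}(8)) = 1/12 · (-2.42547e-08 − (-0.000122070)) = 1.01705e-05.
Partial sum through k=1: 0.000779503.
Correction k=2: B_{4}/4! · (f^{(3)}(44) − f^{(3)}(8)) = −1/720 · (-3.75848e-10 − (-5.72205e-05)) = -7.94723e-08.
Partial sum through k=2: 0.000779423.
Correction k=3: B_{6}/6! · (f^{(5)}(44) − f^{(5)}(8)) = 1/30240 · (-1.08716e-11 − (-5.00679e-05)) = 1.65568e-09.

S_3 ≈ 0.000779425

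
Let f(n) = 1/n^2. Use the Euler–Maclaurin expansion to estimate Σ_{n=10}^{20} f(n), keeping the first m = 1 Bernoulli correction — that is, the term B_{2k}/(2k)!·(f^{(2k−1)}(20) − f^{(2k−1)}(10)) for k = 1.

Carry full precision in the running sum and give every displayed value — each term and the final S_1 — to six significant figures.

S_1 ≈ 0.0563958

The integral term ∫_10^20 1/x^2 dx = 0.0500000.
Boundary: ½(f(10) + f(20)) = ½(0.0100000 + 0.00250000) = 0.00625000.
Running total after boundary: 0.0562500.
Correction k=1: B_{2}/2! · (f^{(1)}(20) − f^{(1)}(10)) = 1/12 · (-0.000250000 − (-0.00200000)) = 0.000145833.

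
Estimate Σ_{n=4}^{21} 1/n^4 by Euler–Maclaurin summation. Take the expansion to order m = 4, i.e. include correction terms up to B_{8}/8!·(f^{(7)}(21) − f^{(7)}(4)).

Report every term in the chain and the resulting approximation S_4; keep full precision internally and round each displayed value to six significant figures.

The integral term ∫_4^21 1/x^4 dx = 0.00517234.
Endpoint term: (f(4) + f(21))/2 = (0.00390625 + 5.14189e-06)/2 = 0.00195570.
Running total after boundary: 0.00712804.
Correction k=1: B_{2}/2! · (f^{(1)}(21) − f^{(1)}(4)) = 1/12 · (-9.79408e-07 − (-0.00390625)) = 0.000325439.
Partial sum through k=1: 0.00745348.
Correction k=2: B_{4}/4! · (f^{(3)}(21) − f^{(3)}(4)) = −1/720 · (-6.66264e-08 − (-0.00732422)) = -1.01724e-05.
Partial sum through k=2: 0.00744330.
Correction k=3: B_{6}/6! · (f^{(5)}(21) − f^{(5)}(4)) = 1/30240 · (-8.46049e-09 − (-0.0256348)) = 8.47710e-07.
Partial sum through k=3: 0.00744415.
Correction k=4: B_{8}/8! · (f^{(7)}(21) − f^{(7)}(4)) = −1/1209600 · (-1.72663e-09 − (-0.144196)) = -1.19209e-07.

S_4 ≈ 0.00744403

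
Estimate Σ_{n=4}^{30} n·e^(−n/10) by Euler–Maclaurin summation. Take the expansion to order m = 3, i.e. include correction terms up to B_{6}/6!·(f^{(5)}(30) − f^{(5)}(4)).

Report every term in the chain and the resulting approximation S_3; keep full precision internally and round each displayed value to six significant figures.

∫_4^30 x·e^(−x/10) dx evaluates to 73.9300.
½[f(4) + f(30)] = ½[2.68128 + 1.49361] = 2.08745.
Running total after boundary: 76.0174.
Order-1 term: 1/12 · (-0.0995741 − 0.402192) = -0.0418138.
After k=1: 75.9756.
Order-2 term: −1/720 · (0.00000 − 0.0174283) = 2.42060e-05.
After k=2: 75.9756.
Order-3 term: 1/30240 · (9.95741e-06 − 0.000308347) = -9.86739e-09.

S_3 ≈ 75.9756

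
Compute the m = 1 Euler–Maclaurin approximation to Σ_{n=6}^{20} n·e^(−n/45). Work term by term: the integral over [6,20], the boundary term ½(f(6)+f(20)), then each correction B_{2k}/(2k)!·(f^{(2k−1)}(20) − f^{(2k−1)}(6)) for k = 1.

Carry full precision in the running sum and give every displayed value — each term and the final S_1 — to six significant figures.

S_1 ≈ 142.074

Integral: ∫_6^20 x·e^(−x/45) dx = 133.070.
Endpoint term: (f(6) + f(20))/2 = (5.25104 + 12.8236)/2 = 9.03732.
Running total after boundary: 142.107.
Correction k=1: B_{2}/2! · (f^{(1)}(20) − f^{(1)}(6)) = 1/12 · (0.356211 − 0.758484) = -0.0335227.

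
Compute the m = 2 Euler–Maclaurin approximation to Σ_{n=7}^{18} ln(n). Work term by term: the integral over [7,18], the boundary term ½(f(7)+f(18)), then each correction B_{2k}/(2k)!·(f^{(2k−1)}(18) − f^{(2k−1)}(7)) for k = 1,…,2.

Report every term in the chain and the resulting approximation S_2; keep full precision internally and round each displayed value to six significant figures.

∫_7^18 ln(x) dx evaluates to 27.4053.
Boundary: ½(f(7) + f(18)) = ½(1.94591 + 2.89037) = 2.41814.
So far: 29.8235.
Correction k=1: B_{2}/2! · (f^{(1)}(18) − f^{(1)}(7)) = 1/12 · (0.0555556 − 0.142857) = -0.00727513.
After k=1: 29.8162.
Correction k=2: B_{4}/4! · (f^{(3)}(18) − f^{(3)}(7)) = −1/720 · (0.000342936 − 0.00583090) = 7.62218e-06.

S_2 ≈ 29.8162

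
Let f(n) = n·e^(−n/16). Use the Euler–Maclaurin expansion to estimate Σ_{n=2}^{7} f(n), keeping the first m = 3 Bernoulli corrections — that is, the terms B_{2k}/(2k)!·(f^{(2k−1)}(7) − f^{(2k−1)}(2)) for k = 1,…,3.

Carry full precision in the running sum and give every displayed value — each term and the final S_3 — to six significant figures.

∫_2^7 x·e^(−x/16) dx evaluates to 16.5605.
Boundary: ½(f(2) + f(7)) = ½(1.76499 + 4.51954) = 3.14227.
Running total after boundary: 19.7027.
Correction k=1: B_{2}/2! · (f^{(1)}(7) − f^{(1)}(2)) = 1/12 · (0.363177 − 0.772185) = -0.0340840.
Running total after k=1: 19.6686.
Correction k=2: B_{4}/4! · (f^{(3)}(7) − f^{(3)}(2)) = −1/720 · (0.00646279 − 0.00991085) = 4.78898e-06.
Running total after k=2: 19.6686.
Correction k=3: B_{6}/6! · (f^{(5)}(7) − f^{(5)}(2)) = 1/30240 · (4.49489e-05 − 6.56459e-05) = -6.84426e-10.

S_3 ≈ 19.6686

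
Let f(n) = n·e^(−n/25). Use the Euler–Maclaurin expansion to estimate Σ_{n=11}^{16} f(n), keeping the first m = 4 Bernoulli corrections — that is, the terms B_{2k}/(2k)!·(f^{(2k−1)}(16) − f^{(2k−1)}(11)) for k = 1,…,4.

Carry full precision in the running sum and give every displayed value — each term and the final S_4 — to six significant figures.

∫_11^16 x·e^(−x/25) dx evaluates to 39.1580.
½[f(11) + f(16)] = ½[7.08440 + 8.43668] = 7.76054.
So far: 46.9186.
Correction k=1: B_{2}/2! · (f^{(1)}(16) − f^{(1)}(11)) = 1/12 · (0.189825 − 0.360660) = -0.0142363.
Partial sum through k=1: 46.9043.
Correction k=2: B_{4}/4! · (f^{(3)}(16) − f^{(3)}(11)) = −1/720 · (0.00199106 − 0.00263797) = 8.98496e-07.
Partial sum through k=2: 46.9043.
Correction k=3: B_{6}/6! · (f^{(5)}(16) − f^{(5)}(11)) = 1/30240 · (5.88543e-06 − 7.51822e-06) = -5.39946e-11.
Partial sum through k=3: 46.9043.
Correction k=4: B_{8}/8! · (f^{(7)}(16) − f^{(7)}(11)) = −1/1209600 · (1.37363e-08 − 1.73051e-08) = 2.95043e-15.

S_4 ≈ 46.9043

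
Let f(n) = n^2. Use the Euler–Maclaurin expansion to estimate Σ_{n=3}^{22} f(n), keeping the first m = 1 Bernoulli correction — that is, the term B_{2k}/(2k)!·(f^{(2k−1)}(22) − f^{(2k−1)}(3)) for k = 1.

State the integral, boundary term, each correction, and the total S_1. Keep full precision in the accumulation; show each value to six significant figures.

S_1 ≈ 3790.00

∫_3^22 x^2 dx evaluates to 3540.33.
½[f(3) + f(22)] = ½[9.00000 + 484.000] = 246.500.
Integral + boundary = 3786.83.
Correction k=1: B_{2}/2! · (f^{(1)}(22) − f^{(1)}(3)) = 1/12 · (44.0000 − 6.00000) = 3.16667.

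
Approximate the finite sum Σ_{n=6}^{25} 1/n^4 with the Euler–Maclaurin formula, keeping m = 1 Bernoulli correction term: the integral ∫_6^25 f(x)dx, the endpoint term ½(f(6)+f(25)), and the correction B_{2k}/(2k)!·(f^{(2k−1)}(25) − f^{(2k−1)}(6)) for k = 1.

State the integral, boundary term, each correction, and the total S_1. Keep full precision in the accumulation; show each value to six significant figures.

S_1 ≈ 0.00195179

∫_6^25 1/x^4 dx evaluates to 0.00152188.
Endpoint term: (f(6) + f(25))/2 = (0.000771605 + 2.56000e-06)/2 = 0.000387082.
So far: 0.00190896.
Order-1 term: 1/12 · (-4.09600e-07 − (-0.000514403)) = 4.28328e-05.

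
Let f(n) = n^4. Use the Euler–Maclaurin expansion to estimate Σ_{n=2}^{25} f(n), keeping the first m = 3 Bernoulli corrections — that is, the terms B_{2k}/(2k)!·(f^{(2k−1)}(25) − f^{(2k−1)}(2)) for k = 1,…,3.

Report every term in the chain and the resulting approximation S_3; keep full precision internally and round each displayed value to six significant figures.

S_3 ≈ 2.15364e+06

The integral term ∫_2^25 x^4 dx = 1.95312e+06.
Boundary: ½(f(2) + f(25)) = ½(16.0000 + 390625) = 195320.
Running total after boundary: 2.14844e+06.
Correction k=1: B_{2}/2! · (f^{(1)}(25) − f^{(1)}(2)) = 1/12 · (62500.0 − 32.0000) = 5205.67.
Partial sum through k=1: 2.15364e+06.
Correction k=2: B_{4}/4! · (f^{(3)}(25) − f^{(3)}(2)) = −1/720 · (600.000 − 48.0000) = -0.766667.
Partial sum through k=2: 2.15364e+06.
Correction k=3: B_{6}/6! · (f^{(5)}(25) − f^{(5)}(2)) = 1/30240 · (0.00000 − 0.00000) = 0.00000.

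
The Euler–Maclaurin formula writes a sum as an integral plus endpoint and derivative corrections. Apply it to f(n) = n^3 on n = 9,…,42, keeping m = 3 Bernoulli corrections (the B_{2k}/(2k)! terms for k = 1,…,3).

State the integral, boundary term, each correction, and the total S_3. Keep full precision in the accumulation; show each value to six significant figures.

Integral: ∫_9^42 x^3 dx = 776284.
Endpoint term: (f(9) + f(42))/2 = (729.000 + 74088.0)/2 = 37408.5.
Running total after boundary: 813692.
Correction k=1: B_{2}/2! · (f^{(1)}(42) − f^{(1)}(9)) = 1/12 · (5292.00 − 243.000) = 420.750.
Running total after k=1: 814113.
Correction k=2: B_{4}/4! · (f^{(3)}(42) − f^{(3)}(9)) = −1/720 · (6.00000 − 6.00000) = 0.00000.
Running total after k=2: 814113.
Correction k=3: B_{6}/6! · (f^{(5)}(42) − f^{(5)}(9)) = 1/30240 · (0.00000 − 0.00000) = 0.00000.

S_3 ≈ 814113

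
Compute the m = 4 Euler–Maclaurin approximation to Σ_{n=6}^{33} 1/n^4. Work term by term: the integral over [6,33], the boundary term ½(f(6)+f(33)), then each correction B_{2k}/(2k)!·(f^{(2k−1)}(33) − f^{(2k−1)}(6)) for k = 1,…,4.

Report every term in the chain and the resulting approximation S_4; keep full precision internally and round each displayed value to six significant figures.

Integral: ∫_6^33 1/x^4 dx = 0.00153393.
Endpoint term: (f(6) + f(33))/2 = (0.000771605 + 8.43226e-07)/2 = 0.000386224.
Running total after boundary: 0.00192016.
Order-1 term: 1/12 · (-1.02209e-07 − (-0.000514403)) = 4.28584e-05.
After k=1: 0.00196302.
Order-2 term: −1/720 · (-2.81568e-09 − (-0.000428669)) = -5.95370e-07.
After k=2: 0.00196242.
Order-3 term: 1/30240 · (-1.44792e-10 − (-0.000666819)) = 2.20509e-08.
After k=3: 0.00196244.
Order-4 term: −1/1209600 · (-1.19663e-11 − (-0.00166705)) = -1.37818e-09.

S_4 ≈ 0.00196244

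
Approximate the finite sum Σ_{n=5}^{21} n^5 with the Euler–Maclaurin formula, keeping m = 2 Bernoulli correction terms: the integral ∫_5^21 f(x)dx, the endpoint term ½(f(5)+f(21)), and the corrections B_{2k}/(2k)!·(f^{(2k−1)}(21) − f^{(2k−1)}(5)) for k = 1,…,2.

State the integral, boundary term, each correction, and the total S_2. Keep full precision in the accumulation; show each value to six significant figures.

S_2 ≈ 1.64161e+07

The integral term ∫_5^21 x^5 dx = 1.42917e+07.
Endpoint term: (f(5) + f(21))/2 = (3125.00 + 4.08410e+06)/2 = 2.04361e+06.
Integral + boundary = 1.63354e+07.
k=1: B_{2}/(2)! × [f^{(1)}(21) − f^{(1)}(5)] = 1/12 × (972405 − 3125.00) = 80773.3.
After k=1: 1.64161e+07.
k=2: B_{4}/(4)! × [f^{(3)}(21) − f^{(3)}(5)] = −1/720 × (26460.0 − 1500.00) = -34.6667.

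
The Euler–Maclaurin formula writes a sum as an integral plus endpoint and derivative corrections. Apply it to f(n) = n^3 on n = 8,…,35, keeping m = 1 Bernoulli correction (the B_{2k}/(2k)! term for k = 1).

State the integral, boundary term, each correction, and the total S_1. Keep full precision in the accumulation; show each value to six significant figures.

S_1 ≈ 396116

The integral term ∫_8^35 x^3 dx = 374132.
Boundary: ½(f(8) + f(35)) = ½(512.000 + 42875.0) = 21693.5.
Running total after boundary: 395826.
k=1: B_{2}/(2)! × [f^{(1)}(35) − f^{(1)}(8)] = 1/12 × (3675.00 − 192.000) = 290.250.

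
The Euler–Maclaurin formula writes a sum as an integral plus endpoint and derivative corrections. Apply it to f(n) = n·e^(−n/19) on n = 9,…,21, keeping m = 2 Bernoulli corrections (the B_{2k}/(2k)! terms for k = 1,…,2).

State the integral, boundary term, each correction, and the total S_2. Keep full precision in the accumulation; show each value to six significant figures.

Integral: ∫_9^21 x·e^(−x/19) dx = 79.6244.
Endpoint term: (f(9) + f(21))/2 = (5.60433 + 6.95360)/2 = 6.27897.
Integral + boundary = 85.9034.
Order-1 term: 1/12 · (-0.0348551 − 0.327739) = -0.0302162.
After k=1: 85.8732.
Order-2 term: −1/720 · (0.00173793 − 0.00435775) = 3.63864e-06.

S_2 ≈ 85.8732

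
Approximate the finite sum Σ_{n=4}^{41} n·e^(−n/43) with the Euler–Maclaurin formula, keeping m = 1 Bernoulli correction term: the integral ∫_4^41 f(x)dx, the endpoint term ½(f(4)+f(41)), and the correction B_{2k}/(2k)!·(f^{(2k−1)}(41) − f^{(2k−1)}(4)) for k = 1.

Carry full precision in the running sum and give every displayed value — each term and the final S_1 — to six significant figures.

The integral term ∫_4^41 x·e^(−x/43) dx = 449.435.
½[f(4) + f(41)] = ½[3.64469 + 15.8012] = 9.72293.
Running total after boundary: 459.158.
Order-1 term: 1/12 · (0.0179253 − 0.826412) = -0.0673739.

S_1 ≈ 459.091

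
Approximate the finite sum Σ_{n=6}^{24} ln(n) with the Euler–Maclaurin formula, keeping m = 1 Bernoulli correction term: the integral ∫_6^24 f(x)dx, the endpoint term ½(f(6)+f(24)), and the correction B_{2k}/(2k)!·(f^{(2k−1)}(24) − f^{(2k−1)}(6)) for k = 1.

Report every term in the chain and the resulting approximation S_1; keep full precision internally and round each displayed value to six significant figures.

S_1 ≈ 49.9972

Integral: ∫_6^24 ln(x) dx = 47.5227.
Endpoint term: (f(6) + f(24))/2 = (1.79176 + 3.17805)/2 = 2.48491.
Running total after boundary: 50.0076.
k=1: B_{2}/(2)! × [f^{(1)}(24) − f^{(1)}(6)] = 1/12 × (0.0416667 − 0.166667) = -0.0104167.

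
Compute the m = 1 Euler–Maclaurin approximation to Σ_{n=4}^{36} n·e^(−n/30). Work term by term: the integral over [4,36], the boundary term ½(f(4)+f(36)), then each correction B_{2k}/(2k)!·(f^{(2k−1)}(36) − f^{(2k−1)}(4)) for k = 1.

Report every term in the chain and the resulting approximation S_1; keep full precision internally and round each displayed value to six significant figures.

Integral: ∫_4^36 x·e^(−x/30) dx = 296.312.
Boundary: ½(f(4) + f(36)) = ½(3.50069 + 10.8430) = 7.17184.
So far: 303.484.
Order-1 term: 1/12 · (-0.0602388 − 0.758484) = -0.0682269.

S_1 ≈ 303.416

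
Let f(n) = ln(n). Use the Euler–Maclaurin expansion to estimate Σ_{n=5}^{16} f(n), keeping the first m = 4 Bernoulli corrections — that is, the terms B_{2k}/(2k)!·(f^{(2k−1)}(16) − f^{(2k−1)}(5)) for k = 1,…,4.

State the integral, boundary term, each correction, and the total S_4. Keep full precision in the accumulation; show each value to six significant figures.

The integral term ∫_5^16 ln(x) dx = 25.3142.
½[f(5) + f(16)] = ½[1.60944 + 2.77259] = 2.19101.
So far: 27.5052.
Correction k=1: B_{2}/2! · (f^{(1)}(16) − f^{(1)}(5)) = 1/12 · (0.0625000 − 0.200000) = -0.0114583.
Running total after k=1: 27.4938.
Correction k=2: B_{4}/4! · (f^{(3)}(16) − f^{(3)}(5)) = −1/720 · (0.000488281 − 0.0160000) = 2.15441e-05.
Running total after k=2: 27.4938.
Correction k=3: B_{6}/6! · (f^{(5)}(16) − f^{(5)}(5)) = 1/30240 · (2.28882e-05 − 0.00768000) = -2.53211e-07.
Running total after k=3: 27.4938.
Correction k=4: B_{8}/8! · (f^{(7)}(16) − f^{(7)}(5)) = −1/1209600 · (2.68221e-06 − 0.00921600) = 7.61683e-09.

S_4 ≈ 27.4938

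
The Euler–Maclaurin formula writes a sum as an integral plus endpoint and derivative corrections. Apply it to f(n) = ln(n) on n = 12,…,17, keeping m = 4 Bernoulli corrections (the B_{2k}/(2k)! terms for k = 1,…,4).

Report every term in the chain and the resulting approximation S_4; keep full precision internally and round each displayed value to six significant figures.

S_4 ≈ 16.0028

Integral: ∫_12^17 ln(x) dx = 13.3457.
Endpoint term: (f(12) + f(17))/2 = (2.48491 + 2.83321)/2 = 2.65906.
Running total after boundary: 16.0048.
Correction k=1: B_{2}/2! · (f^{(1)}(17) − f^{(1)}(12)) = 1/12 · (0.0588235 − 0.0833333) = -0.00204248.
After k=1: 16.0028.
Correction k=2: B_{4}/4! · (f^{(3)}(17) − f^{(3)}(12)) = −1/720 · (0.000407083 − 0.00115741) = 1.04212e-06.
After k=2: 16.0028.
Correction k=3: B_{6}/6! · (f^{(5)}(17) − f^{(5)}(12)) = 1/30240 · (1.69031e-05 − 9.64506e-05) = -2.63054e-09.
After k=3: 16.0028.
Correction k=4: B_{8}/8! · (f^{(7)}(17) − f^{(7)}(12)) = −1/1209600 · (1.75465e-06 − 2.00939e-05) = 1.51614e-11.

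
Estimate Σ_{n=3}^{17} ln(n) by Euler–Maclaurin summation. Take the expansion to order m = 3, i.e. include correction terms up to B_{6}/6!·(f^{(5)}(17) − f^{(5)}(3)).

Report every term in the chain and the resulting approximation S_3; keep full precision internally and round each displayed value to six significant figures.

S_3 ≈ 32.8119

The integral term ∫_3^17 ln(x) dx = 30.8688.
½[f(3) + f(17)] = ½[1.09861 + 2.83321] = 1.96591.
So far: 32.8347.
Correction k=1: B_{2}/2! · (f^{(1)}(17) − f^{(1)}(3)) = 1/12 · (0.0588235 − 0.333333) = -0.0228758.
Running total after k=1: 32.8118.
Correction k=2: B_{4}/4! · (f^{(3)}(17) − f^{(3)}(3)) = −1/720 · (0.000407083 − 0.0740741) = 0.000102315.
Running total after k=2: 32.8119.
Correction k=3: B_{6}/6! · (f^{(5)}(17) − f^{(5)}(3)) = 1/30240 · (1.69031e-05 − 0.0987654) = -3.26549e-06.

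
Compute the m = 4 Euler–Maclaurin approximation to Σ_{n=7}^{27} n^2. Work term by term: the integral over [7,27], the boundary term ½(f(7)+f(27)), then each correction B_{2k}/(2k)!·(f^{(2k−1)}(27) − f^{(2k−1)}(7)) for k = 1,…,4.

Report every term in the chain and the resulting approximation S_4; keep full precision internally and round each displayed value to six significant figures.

S_4 ≈ 6839.00

Integral: ∫_7^27 x^2 dx = 6446.67.
½[f(7) + f(27)] = ½[49.0000 + 729.000] = 389.000.
So far: 6835.67.
Order-1 term: 1/12 · (54.0000 − 14.0000) = 3.33333.
After k=1: 6839.00.
Order-2 term: −1/720 · (0.00000 − 0.00000) = 0.00000.
After k=2: 6839.00.
Order-3 term: 1/30240 · (0.00000 − 0.00000) = 0.00000.
After k=3: 6839.00.
Order-4 term: −1/1209600 · (0.00000 − 0.00000) = 0.00000.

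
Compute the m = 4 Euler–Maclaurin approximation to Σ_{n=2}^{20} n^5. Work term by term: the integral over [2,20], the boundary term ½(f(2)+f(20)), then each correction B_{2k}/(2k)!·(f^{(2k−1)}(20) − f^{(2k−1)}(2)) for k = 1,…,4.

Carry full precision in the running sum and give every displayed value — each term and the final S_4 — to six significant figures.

S_4 ≈ 1.23333e+07

∫_2^20 x^5 dx evaluates to 1.06667e+07.
Endpoint term: (f(2) + f(20))/2 = (32.0000 + 3.20000e+06)/2 = 1.60002e+06.
Running total after boundary: 1.22667e+07.
Correction k=1: B_{2}/2! · (f^{(1)}(20) − f^{(1)}(2)) = 1/12 · (800000 − 80.0000) = 66660.0.
Running total after k=1: 1.23333e+07.
Correction k=2: B_{4}/4! · (f^{(3)}(20) − f^{(3)}(2)) = −1/720 · (24000.0 − 240.000) = -33.0000.
Running total after k=2: 1.23333e+07.
Correction k=3: B_{6}/6! · (f^{(5)}(20) − f^{(5)}(2)) = 1/30240 · (120.000 − 120.000) = 0.00000.
Running total after k=3: 1.23333e+07.
Correction k=4: B_{8}/8! · (f^{(7)}(20) − f^{(7)}(2)) = −1/1209600 · (0.00000 − 0.00000) = 0.00000.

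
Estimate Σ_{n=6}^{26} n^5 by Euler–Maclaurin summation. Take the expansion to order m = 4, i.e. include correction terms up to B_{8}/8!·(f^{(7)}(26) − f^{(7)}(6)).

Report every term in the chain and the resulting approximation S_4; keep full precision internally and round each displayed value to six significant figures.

S_4 ≈ 5.76126e+07

∫_6^26 x^5 dx evaluates to 5.14782e+07.
Endpoint term: (f(6) + f(26))/2 = (7776.00 + 1.18814e+07)/2 = 5.94458e+06.
Running total after boundary: 5.74228e+07.
k=1: B_{2}/(2)! × [f^{(1)}(26) − f^{(1)}(6)] = 1/12 × (2.28488e+06 − 6480.00) = 189867.
After k=1: 5.76126e+07.
k=2: B_{4}/(4)! × [f^{(3)}(26) − f^{(3)}(6)] = −1/720 × (40560.0 − 2160.00) = -53.3333.
After k=2: 5.76126e+07.
k=3: B_{6}/(6)! × [f^{(5)}(26) − f^{(5)}(6)] = 1/30240 × (120.000 − 120.000) = 0.00000.
After k=3: 5.76126e+07.
k=4: B_{8}/(8)! × [f^{(7)}(26) − f^{(7)}(6)] = −1/1209600 × (0.00000 − 0.00000) = 0.00000.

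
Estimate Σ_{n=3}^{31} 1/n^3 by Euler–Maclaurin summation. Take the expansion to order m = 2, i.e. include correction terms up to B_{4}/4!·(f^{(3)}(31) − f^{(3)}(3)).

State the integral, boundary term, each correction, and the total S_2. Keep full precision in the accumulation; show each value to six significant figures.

S_2 ≈ 0.0765424

∫_3^31 1/x^3 dx evaluates to 0.0550353.
Boundary: ½(f(3) + f(31)) = ½(0.0370370 + 3.35672e-05) = 0.0185353.
Integral + boundary = 0.0735706.
Order-1 term: 1/12 · (-3.24844e-06 − (-0.0370370)) = 0.00308615.
Partial sum through k=1: 0.0766567.
Order-2 term: −1/720 · (-6.76054e-08 − (-0.0823045)) = -0.000114312.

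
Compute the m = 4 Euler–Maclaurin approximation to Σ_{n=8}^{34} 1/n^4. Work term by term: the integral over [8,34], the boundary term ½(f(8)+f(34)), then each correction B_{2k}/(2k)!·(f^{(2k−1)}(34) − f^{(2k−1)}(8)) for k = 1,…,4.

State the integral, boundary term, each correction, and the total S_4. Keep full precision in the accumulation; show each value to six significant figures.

S_4 ≈ 0.000775093

The integral term ∫_8^34 1/x^4 dx = 0.000642561.
½[f(8) + f(34)] = ½[0.000244141 + 7.48315e-07] = 0.000122444.
Integral + boundary = 0.000765005.
Correction k=1: B_{2}/2! · (f^{(1)}(34) − f^{(1)}(8)) = 1/12 · (-8.80370e-08 − (-0.000122070)) = 1.01652e-05.
Partial sum through k=1: 0.000775170.
Correction k=2: B_{4}/4! · (f^{(3)}(34) − f^{(3)}(8)) = −1/720 · (-2.28470e-09 − (-5.72205e-05)) = -7.94697e-08.
Partial sum through k=2: 0.000775091.
Correction k=3: B_{6}/6! · (f^{(5)}(34) − f^{(5)}(8)) = 1/30240 · (-1.10677e-10 − (-5.00679e-05)) = 1.65568e-09.
Partial sum through k=3: 0.000775093.
Correction k=4: B_{8}/8! · (f^{(7)}(34) − f^{(7)}(8)) = −1/1209600 · (-8.61675e-12 − (-7.04080e-05)) = -5.82077e-11.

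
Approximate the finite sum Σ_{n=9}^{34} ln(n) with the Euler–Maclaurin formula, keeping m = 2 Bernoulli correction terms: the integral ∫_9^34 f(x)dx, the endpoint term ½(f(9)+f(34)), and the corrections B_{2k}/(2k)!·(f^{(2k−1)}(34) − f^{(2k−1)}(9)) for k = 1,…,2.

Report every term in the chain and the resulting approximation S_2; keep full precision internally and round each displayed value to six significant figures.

∫_9^34 ln(x) dx evaluates to 75.1212.
Endpoint term: (f(9) + f(34))/2 = (2.19722 + 3.52636)/2 = 2.86179.
Running total after boundary: 77.9830.
Correction k=1: B_{2}/2! · (f^{(1)}(34) − f^{(1)}(9)) = 1/12 · (0.0294118 − 0.111111) = -0.00680828.
Partial sum through k=1: 77.9762.
Correction k=2: B_{4}/4! · (f^{(3)}(34) − f^{(3)}(9)) = −1/720 · (5.08854e-05 − 0.00274348) = 3.73972e-06.

S_2 ≈ 77.9762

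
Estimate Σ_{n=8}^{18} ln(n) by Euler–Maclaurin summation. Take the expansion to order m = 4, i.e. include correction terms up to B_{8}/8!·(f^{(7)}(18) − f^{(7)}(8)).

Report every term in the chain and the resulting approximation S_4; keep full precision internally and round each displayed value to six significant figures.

Integral: ∫_8^18 ln(x) dx = 25.3912.
Boundary: ½(f(8) + f(18)) = ½(2.07944 + 2.89037) = 2.48491.
So far: 27.8761.
k=1: B_{2}/(2)! × [f^{(1)}(18) − f^{(1)}(8)] = 1/12 × (0.0555556 − 0.125000) = -0.00578704.
After k=1: 27.8703.
k=2: B_{4}/(4)! × [f^{(3)}(18) − f^{(3)}(8)] = −1/720 × (0.000342936 − 0.00390625) = 4.94905e-06.
After k=2: 27.8703.
k=3: B_{6}/(6)! × [f^{(5)}(18) − f^{(5)}(8)] = 1/30240 × (1.27013e-05 − 0.000732422) = -2.38003e-08.
After k=3: 27.8703.
k=4: B_{8}/(8)! × [f^{(7)}(18) − f^{(7)}(8)] = −1/1209600 × (1.17605e-06 − 0.000343323) = 2.82859e-10.

S_4 ≈ 27.8703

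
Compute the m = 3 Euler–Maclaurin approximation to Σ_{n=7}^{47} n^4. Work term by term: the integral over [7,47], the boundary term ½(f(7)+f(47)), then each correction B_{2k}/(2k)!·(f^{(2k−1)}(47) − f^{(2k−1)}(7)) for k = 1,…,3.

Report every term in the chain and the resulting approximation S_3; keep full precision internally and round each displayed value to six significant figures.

S_3 ≈ 4.83412e+07

The integral term ∫_7^47 x^4 dx = 4.58656e+07.
½[f(7) + f(47)] = ½[2401.00 + 4.87968e+06] = 2.44104e+06.
Running total after boundary: 4.83067e+07.
k=1: B_{2}/(2)! × [f^{(1)}(47) − f^{(1)}(7)] = 1/12 × (415292 − 1372.00) = 34493.3.
After k=1: 4.83412e+07.
k=2: B_{4}/(4)! × [f^{(3)}(47) − f^{(3)}(7)] = −1/720 × (1128.00 − 168.000) = -1.33333.
After k=2: 4.83412e+07.
k=3: B_{6}/(6)! × [f^{(5)}(47) − f^{(5)}(7)] = 1/30240 × (0.00000 − 0.00000) = 0.00000.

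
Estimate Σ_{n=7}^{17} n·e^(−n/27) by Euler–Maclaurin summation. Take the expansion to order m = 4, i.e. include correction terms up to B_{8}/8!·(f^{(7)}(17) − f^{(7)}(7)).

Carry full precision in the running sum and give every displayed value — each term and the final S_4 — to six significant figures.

The integral term ∫_7^17 x·e^(−x/27) dx = 75.3964.
Endpoint term: (f(7) + f(17))/2 = (5.40136 + 9.05741)/2 = 7.22939.
Integral + boundary = 82.6258.
Correction k=1: B_{2}/2! · (f^{(1)}(17) − f^{(1)}(7)) = 1/12 · (0.197329 − 0.571573) = -0.0311869.
Partial sum through k=1: 82.5946.
Correction k=2: B_{4}/4! · (f^{(3)}(17) − f^{(3)}(7)) = −1/720 · (0.00173238 − 0.00290099) = 1.62306e-06.
Partial sum through k=2: 82.5946.
Correction k=3: B_{6}/6! · (f^{(5)}(17) − f^{(5)}(7)) = 1/30240 · (4.38146e-06 − 6.88329e-06) = -8.27327e-11.
Partial sum through k=3: 82.5946.
Correction k=4: B_{8}/8! · (f^{(7)}(17) − f^{(7)}(7)) = −1/1209600 · (8.76067e-09 − 1.34255e-08) = 3.85650e-15.

S_4 ≈ 82.5946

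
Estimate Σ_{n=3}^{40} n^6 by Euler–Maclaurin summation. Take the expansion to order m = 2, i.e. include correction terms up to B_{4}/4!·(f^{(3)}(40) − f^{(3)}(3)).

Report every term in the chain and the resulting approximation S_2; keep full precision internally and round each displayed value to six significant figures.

S_2 ≈ 2.55049e+10

Integral: ∫_3^40 x^6 dx = 2.34057e+10.
½[f(3) + f(40)] = ½[729.000 + 4.09600e+09] = 2.04800e+09.
So far: 2.54537e+10.
Correction k=1: B_{2}/2! · (f^{(1)}(40) − f^{(1)}(3)) = 1/12 · (6.14400e+08 − 1458.00) = 5.11999e+07.
Running total after k=1: 2.55049e+10.
Correction k=2: B_{4}/4! · (f^{(3)}(40) − f^{(3)}(3)) = −1/720 · (7.68000e+06 − 3240.00) = -10662.2.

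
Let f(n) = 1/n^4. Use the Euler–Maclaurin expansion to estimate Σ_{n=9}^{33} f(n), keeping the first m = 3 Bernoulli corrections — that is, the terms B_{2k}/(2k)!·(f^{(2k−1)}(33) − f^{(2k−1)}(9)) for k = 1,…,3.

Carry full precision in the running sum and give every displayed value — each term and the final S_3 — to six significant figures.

S_3 ≈ 0.000530204

Integral: ∫_9^33 1/x^4 dx = 0.000447972.
Boundary: ½(f(9) + f(33)) = ½(0.000152416 + 8.43226e-07) = 7.66295e-05.
Running total after boundary: 0.000524601.
Order-1 term: 1/12 · (-1.02209e-07 − (-6.77404e-05)) = 5.63651e-06.
Running total after k=1: 0.000530238.
Order-2 term: −1/720 · (-2.81568e-09 − (-2.50890e-05)) = -3.48419e-08.
Running total after k=2: 0.000530203.
Order-3 term: 1/30240 · (-1.44792e-10 − (-1.73455e-05)) = 5.73590e-10.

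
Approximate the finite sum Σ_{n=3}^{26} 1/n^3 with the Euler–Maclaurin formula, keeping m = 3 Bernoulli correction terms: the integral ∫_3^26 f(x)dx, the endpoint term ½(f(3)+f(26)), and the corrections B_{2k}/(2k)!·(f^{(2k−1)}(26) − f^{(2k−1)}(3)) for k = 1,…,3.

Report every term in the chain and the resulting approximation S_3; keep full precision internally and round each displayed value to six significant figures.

∫_3^26 1/x^3 dx evaluates to 0.0548159.
Boundary: ½(f(3) + f(26)) = ½(0.0370370 + 5.68958e-05) = 0.0185470.
Integral + boundary = 0.0733629.
Order-1 term: 1/12 · (-6.56490e-06 − (-0.0370370)) = 0.00308587.
Running total after k=1: 0.0764487.
Order-2 term: −1/720 · (-1.94228e-07 − (-0.0823045)) = -0.000114312.
Running total after k=2: 0.0763344.
Order-3 term: 1/30240 · (-1.20674e-08 − (-0.384088)) = 1.27013e-05.

S_3 ≈ 0.0763471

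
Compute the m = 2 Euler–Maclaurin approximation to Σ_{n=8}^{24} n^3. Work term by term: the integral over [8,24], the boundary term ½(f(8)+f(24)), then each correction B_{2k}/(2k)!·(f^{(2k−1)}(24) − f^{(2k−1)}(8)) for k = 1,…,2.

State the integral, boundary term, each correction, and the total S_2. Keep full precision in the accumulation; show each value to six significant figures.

S_2 ≈ 89216.0

∫_8^24 x^3 dx evaluates to 81920.0.
Boundary: ½(f(8) + f(24)) = ½(512.000 + 13824.0) = 7168.00.
Integral + boundary = 89088.0.
Correction k=1: B_{2}/2! · (f^{(1)}(24) − f^{(1)}(8)) = 1/12 · (1728.00 − 192.000) = 128.000.
After k=1: 89216.0.
Correction k=2: B_{4}/4! · (f^{(3)}(24) − f^{(3)}(8)) = −1/720 · (6.00000 − 6.00000) = 0.00000.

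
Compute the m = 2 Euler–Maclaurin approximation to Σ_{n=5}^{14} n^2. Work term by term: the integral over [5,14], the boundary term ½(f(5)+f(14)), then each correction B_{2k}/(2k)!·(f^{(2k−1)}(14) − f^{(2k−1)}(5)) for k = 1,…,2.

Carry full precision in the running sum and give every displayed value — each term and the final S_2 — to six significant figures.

The integral term ∫_5^14 x^2 dx = 873.000.
Endpoint term: (f(5) + f(14))/2 = (25.0000 + 196.000)/2 = 110.500.
Running total after boundary: 983.500.
Correction k=1: B_{2}/2! · (f^{(1)}(14) − f^{(1)}(5)) = 1/12 · (28.0000 − 10.0000) = 1.50000.
After k=1: 985.000.
Correction k=2: B_{4}/4! · (f^{(3)}(14) − f^{(3)}(5)) = −1/720 · (0.00000 − 0.00000) = 0.00000.

S_2 ≈ 985.000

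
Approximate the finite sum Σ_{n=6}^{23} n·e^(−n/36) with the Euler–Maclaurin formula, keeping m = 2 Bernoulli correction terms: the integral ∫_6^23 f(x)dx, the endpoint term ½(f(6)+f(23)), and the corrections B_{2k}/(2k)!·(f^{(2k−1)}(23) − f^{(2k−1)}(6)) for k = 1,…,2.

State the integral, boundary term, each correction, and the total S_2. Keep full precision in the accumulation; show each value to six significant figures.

Integral: ∫_6^23 x·e^(−x/36) dx = 158.666.
½[f(6) + f(23)] = ½[5.07889 + 12.1412] = 8.61005.
So far: 167.276.
Order-1 term: 1/12 · (0.190623 − 0.705401) = -0.0428982.
Running total after k=1: 167.233.
Order-2 term: −1/720 · (0.000961713 − 0.00185059) = 1.23455e-06.

S_2 ≈ 167.233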